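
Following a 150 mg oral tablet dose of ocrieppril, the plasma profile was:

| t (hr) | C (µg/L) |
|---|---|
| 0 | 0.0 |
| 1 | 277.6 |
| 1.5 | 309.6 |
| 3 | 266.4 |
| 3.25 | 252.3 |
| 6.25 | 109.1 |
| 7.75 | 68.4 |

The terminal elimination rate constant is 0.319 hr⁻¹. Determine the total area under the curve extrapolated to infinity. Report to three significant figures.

AUC = 1670 µg/L·hr

Trapezoidal AUC_0→7.75:
  [0→1]: (0.0+277.6)/2 × 1 = 138.8
  [1→1.5]: (277.6+309.6)/2 × 0.5 = 146.8
  [1.5→3]: (309.6+266.4)/2 × 1.5 = 432.0
  [3→3.25]: (266.4+252.3)/2 × 0.25 = 64.8375
  [3.25→6.25]: (252.3+109.1)/2 × 3 = 542.1
  [6.25→7.75]: (109.1+68.4)/2 × 1.5 = 133.125
  Sum = 1457.6625 µg/L·hr
Extrapolated tail: C_last / k_e = 68.4 / 0.319 = 214.420
AUC_0→∞ = 1457.6625 + 214.420 = 1672.0825 µg/L·hr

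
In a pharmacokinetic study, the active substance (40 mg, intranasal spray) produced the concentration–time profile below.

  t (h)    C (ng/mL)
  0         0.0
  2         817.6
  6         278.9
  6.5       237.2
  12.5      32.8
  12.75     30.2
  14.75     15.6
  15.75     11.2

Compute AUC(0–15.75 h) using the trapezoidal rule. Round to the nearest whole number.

Trapezoidal AUC_0→15.75:
  [0→2]: (0.0+817.6)/2 × 2 = 817.6
  [2→6]: (817.6+278.9)/2 × 4 = 2193.0
  [6→6.5]: (278.9+237.2)/2 × 0.5 = 129.025
  [6.5→12.5]: (237.2+32.8)/2 × 6 = 810.0
  [12.5→12.75]: (32.8+30.2)/2 × 0.25 = 7.875
  [12.75→14.75]: (30.2+15.6)/2 × 2 = 45.8
  [14.75→15.75]: (15.6+11.2)/2 × 1 = 13.4
  Sum = 4016.7 ng/mL·h

AUC = 4017 ng/mL·h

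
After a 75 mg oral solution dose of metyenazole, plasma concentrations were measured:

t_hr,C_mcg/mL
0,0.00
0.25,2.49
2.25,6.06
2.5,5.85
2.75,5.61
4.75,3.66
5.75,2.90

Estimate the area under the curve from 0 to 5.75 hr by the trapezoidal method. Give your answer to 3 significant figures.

Trapezoidal AUC_0→5.75:
  [0→0.25]: (0.00+2.49)/2 × 0.25 = 0.31125
  [0.25→2.25]: (2.49+6.06)/2 × 2 = 8.55
  [2.25→2.5]: (6.06+5.85)/2 × 0.25 = 1.48875
  [2.5→2.75]: (5.85+5.61)/2 × 0.25 = 1.4325
  [2.75→4.75]: (5.61+3.66)/2 × 2 = 9.27
  [4.75→5.75]: (3.66+2.90)/2 × 1 = 3.28
  Sum = 24.3325 mcg/mL·hr

AUC = 24.3 mcg/mL·hr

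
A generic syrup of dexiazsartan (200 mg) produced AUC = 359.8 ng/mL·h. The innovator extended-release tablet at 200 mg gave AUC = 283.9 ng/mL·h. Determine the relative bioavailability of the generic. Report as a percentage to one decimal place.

F_rel = (AUC_test/D_test) / (AUC_ref/D_ref)
      = (359.8/200) / (283.9/200)
      = 1.799 / 1.4195 = 1.2673 = 126.73%

F_rel = 126.7%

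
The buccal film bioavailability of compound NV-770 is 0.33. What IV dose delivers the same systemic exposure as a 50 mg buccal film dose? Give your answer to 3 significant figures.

Systemic exposure from an extravascular dose = F × D_ev, so the equivalent IV dose is F × D_ev.
D_iv = F × D_ev = 0.33 × 50 = 16.5 mg

D_iv = 16.5 mg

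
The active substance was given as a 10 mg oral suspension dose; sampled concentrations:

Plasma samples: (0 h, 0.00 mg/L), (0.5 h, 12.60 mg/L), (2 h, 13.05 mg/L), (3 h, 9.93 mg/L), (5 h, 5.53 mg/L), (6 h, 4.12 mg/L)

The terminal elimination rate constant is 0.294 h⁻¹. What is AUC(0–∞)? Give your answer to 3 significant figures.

AUC = 68.2 mg/L·h

Trapezoidal AUC_0→6:
  [0→0.5]: (0.00+12.60)/2 × 0.5 = 3.15
  [0.5→2]: (12.60+13.05)/2 × 1.5 = 19.2375
  [2→3]: (13.05+9.93)/2 × 1 = 11.49
  [3→5]: (9.93+5.53)/2 × 2 = 15.46
  [5→6]: (5.53+4.12)/2 × 1 = 4.825
  Sum = 54.1625 mg/L·h
Extrapolated tail: C_last / k_e = 4.12 / 0.294 = 14.014
AUC_0→∞ = 54.1625 + 14.014 = 68.1765 mg/L·h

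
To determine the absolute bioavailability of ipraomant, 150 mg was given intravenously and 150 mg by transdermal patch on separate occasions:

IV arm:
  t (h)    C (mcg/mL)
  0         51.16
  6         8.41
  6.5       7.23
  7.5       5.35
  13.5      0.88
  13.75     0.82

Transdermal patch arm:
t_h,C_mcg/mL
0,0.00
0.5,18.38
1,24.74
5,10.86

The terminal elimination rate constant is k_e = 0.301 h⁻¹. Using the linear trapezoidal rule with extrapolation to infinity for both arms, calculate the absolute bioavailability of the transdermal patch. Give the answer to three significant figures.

Trapezoidal AUC_0→13.75 (IV):
  [0→6]: (51.16+8.41)/2 × 6 = 178.71
  [6→6.5]: (8.41+7.23)/2 × 0.5 = 3.91
  [6.5→7.5]: (7.23+5.35)/2 × 1 = 6.29
  [7.5→13.5]: (5.35+0.88)/2 × 6 = 18.69
  [13.5→13.75]: (0.88+0.82)/2 × 0.25 = 0.2125
  Sum = 207.8125 mcg/mL·h
IV tail: 0.82/0.301 = 2.724; AUC_iv,0→∞ = 207.8125 + 2.724 = 210.5365 mcg/mL·h
Trapezoidal AUC_0→5 (transdermal patch):
  [0→0.5]: (0.00+18.38)/2 × 0.5 = 4.595
  [0.5→1]: (18.38+24.74)/2 × 0.5 = 10.78
  [1→5]: (24.74+10.86)/2 × 4 = 71.2
  Sum = 86.575 mcg/mL·h
transdermal patch tail: 10.86/0.301 = 36.080; AUC_ev,0→∞ = 86.575 + 36.080 = 122.655 mcg/mL·h
F = (AUC_ev/D_ev)/(AUC_iv/D_iv) = (122.655/150)/(210.5365/150) = 0.8177/1.40358 = 0.5826

F = 0.583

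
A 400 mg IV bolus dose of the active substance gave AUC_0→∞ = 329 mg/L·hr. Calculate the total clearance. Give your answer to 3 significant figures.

CL = Dose_iv / AUC_0→∞
   = 400 / 329 = 1.21581 L/hr

CL = 1.22 L/hr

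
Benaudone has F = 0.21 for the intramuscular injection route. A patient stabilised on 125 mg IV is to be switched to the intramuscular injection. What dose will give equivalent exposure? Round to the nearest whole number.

For equal systemic exposure: F × D_ev = D_iv
D_ev = D_iv / F = 125 / 0.21 = 595.238 mg

D_intramuscular = 595 mg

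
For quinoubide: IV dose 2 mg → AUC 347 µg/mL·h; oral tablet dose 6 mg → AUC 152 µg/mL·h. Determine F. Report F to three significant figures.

F = 0.146

F = (AUC_ev / D_ev) / (AUC_iv / D_iv)
  = (152/6) / (347/2)
  = 25.3333 / 173.5 = 0.1460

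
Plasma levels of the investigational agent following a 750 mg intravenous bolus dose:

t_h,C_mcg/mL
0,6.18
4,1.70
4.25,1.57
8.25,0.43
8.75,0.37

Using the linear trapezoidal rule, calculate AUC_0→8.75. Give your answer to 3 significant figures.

AUC = 20.4 mcg/mL·h

Trapezoidal AUC_0→8.75:
  [0→4]: (6.18+1.70)/2 × 4 = 15.76
  [4→4.25]: (1.70+1.57)/2 × 0.25 = 0.40875
  [4.25→8.25]: (1.57+0.43)/2 × 4 = 4.0
  [8.25→8.75]: (0.43+0.37)/2 × 0.5 = 0.2
  Sum = 20.36875 mcg/mL·h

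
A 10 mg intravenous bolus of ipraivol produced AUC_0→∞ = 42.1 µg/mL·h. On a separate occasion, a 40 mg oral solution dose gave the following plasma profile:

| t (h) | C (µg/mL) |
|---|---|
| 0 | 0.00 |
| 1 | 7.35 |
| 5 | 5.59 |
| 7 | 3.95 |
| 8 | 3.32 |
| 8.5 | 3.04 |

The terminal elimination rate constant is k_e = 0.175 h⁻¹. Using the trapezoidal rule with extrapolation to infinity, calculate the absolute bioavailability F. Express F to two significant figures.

Trapezoidal AUC_0→8.5 (oral solution):
  [0→1]: (0.00+7.35)/2 × 1 = 3.675
  [1→5]: (7.35+5.59)/2 × 4 = 25.88
  [5→7]: (5.59+3.95)/2 × 2 = 9.54
  [7→8]: (3.95+3.32)/2 × 1 = 3.635
  [8→8.5]: (3.32+3.04)/2 × 0.5 = 1.59
  Sum = 44.32 µg/mL·h
Tail: C_last/k_e = 3.04/0.175 = 17.371
AUC_0→∞ (oral solution) = 44.32 + 17.371 = 61.691 µg/mL·h
F = (AUC_ev/D_ev)/(AUC_iv/D_iv) = (61.691/40)/(42.1/10) = 1.542275/4.21 = 0.3663

F = 0.37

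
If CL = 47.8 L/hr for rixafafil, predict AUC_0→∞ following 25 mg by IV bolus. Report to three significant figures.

AUC = 0.523 mg/L·hr

AUC_0→∞ = Dose_iv / CL
        = 25 / 47.8 = 0.523013 mg/L·hr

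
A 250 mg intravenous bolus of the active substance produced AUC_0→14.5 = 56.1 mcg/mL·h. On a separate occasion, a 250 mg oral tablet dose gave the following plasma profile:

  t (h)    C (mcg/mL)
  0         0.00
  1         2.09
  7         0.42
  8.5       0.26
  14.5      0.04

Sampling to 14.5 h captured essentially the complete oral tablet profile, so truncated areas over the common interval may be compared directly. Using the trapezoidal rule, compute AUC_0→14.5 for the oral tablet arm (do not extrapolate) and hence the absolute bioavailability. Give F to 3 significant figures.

F = 0.178

Trapezoidal AUC_0→14.5 (oral tablet):
  [0→1]: (0.00+2.09)/2 × 1 = 1.045
  [1→7]: (2.09+0.42)/2 × 6 = 7.53
  [7→8.5]: (0.42+0.26)/2 × 1.5 = 0.51
  [8.5→14.5]: (0.26+0.04)/2 × 6 = 0.9
  Sum = 9.985 mcg/mL·h
F = (AUC_ev/D_ev)/(AUC_iv/D_iv) = (9.985/250)/(56.1/250) = 0.03994/0.2244 = 0.1780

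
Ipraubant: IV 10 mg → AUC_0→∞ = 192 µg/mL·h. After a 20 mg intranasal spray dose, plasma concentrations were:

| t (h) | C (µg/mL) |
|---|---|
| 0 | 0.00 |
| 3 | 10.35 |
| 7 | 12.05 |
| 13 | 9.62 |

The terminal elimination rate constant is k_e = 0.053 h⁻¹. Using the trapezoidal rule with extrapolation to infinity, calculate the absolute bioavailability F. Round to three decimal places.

F = 0.799

Trapezoidal AUC_0→13 (intranasal spray):
  [0→3]: (0.00+10.35)/2 × 3 = 15.525
  [3→7]: (10.35+12.05)/2 × 4 = 44.8
  [7→13]: (12.05+9.62)/2 × 6 = 65.01
  Sum = 125.335 µg/mL·h
Tail: C_last/k_e = 9.62/0.053 = 181.509
AUC_0→∞ (intranasal spray) = 125.335 + 181.509 = 306.844 µg/mL·h
F = (AUC_ev/D_ev)/(AUC_iv/D_iv) = (306.844/20)/(192/10) = 15.3422/19.2 = 0.7991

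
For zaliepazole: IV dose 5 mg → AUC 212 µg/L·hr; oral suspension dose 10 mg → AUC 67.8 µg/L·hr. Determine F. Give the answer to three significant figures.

F = (AUC_ev / D_ev) / (AUC_iv / D_iv)
  = (67.8/10) / (212/5)
  = 6.78 / 42.4 = 0.1599

F = 0.160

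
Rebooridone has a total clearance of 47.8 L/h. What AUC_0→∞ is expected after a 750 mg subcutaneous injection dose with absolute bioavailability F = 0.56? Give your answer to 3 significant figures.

AUC_0→∞ = F × Dose / CL
        = 0.56 × 750 / 47.8 = 8.78661 mg/L·h

AUC = 8.79 mg/L·h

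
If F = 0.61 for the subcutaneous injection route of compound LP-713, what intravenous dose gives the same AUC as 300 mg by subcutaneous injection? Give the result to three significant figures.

D_iv = 183 mg

Systemic exposure from an extravascular dose = F × D_ev, so the equivalent IV dose is F × D_ev.
D_iv = F × D_ev = 0.61 × 300 = 183 mg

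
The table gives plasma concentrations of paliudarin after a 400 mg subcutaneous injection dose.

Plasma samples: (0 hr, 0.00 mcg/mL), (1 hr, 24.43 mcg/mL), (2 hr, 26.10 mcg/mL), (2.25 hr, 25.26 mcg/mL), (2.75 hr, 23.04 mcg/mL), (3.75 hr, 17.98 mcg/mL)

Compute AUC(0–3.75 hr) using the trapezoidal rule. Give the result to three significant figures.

Trapezoidal AUC_0→3.75:
  [0→1]: (0.00+24.43)/2 × 1 = 12.215
  [1→2]: (24.43+26.10)/2 × 1 = 25.265
  [2→2.25]: (26.10+25.26)/2 × 0.25 = 6.42
  [2.25→2.75]: (25.26+23.04)/2 × 0.5 = 12.075
  [2.75→3.75]: (23.04+17.98)/2 × 1 = 20.51
  Sum = 76.485 mcg/mL·hr

AUC = 76.5 mcg/mL·hr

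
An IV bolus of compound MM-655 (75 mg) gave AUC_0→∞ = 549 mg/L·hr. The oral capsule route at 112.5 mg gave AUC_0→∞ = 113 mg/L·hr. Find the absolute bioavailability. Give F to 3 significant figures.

F = 0.137

F = (AUC_ev / D_ev) / (AUC_iv / D_iv)
  = (113/112.5) / (549/75)
  = 1.00444 / 7.32 = 0.1372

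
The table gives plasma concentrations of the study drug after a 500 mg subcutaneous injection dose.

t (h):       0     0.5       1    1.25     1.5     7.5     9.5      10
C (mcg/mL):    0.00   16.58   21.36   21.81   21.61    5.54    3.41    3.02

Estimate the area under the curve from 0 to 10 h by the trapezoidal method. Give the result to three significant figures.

Trapezoidal AUC_0→10:
  [0→0.5]: (0.00+16.58)/2 × 0.5 = 4.145
  [0.5→1]: (16.58+21.36)/2 × 0.5 = 9.485
  [1→1.25]: (21.36+21.81)/2 × 0.25 = 5.39625
  [1.25→1.5]: (21.81+21.61)/2 × 0.25 = 5.4275
  [1.5→7.5]: (21.61+5.54)/2 × 6 = 81.45
  [7.5→9.5]: (5.54+3.41)/2 × 2 = 8.95
  [9.5→10]: (3.41+3.02)/2 × 0.5 = 1.6075
  Sum = 116.46125 mcg/mL·h

AUC = 116 mcg/mL·h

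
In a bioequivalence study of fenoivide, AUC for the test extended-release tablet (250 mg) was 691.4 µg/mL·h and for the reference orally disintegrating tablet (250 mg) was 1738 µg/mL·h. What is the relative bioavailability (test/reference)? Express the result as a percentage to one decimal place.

F_rel = (AUC_test/D_test) / (AUC_ref/D_ref)
      = (691.4/250) / (1738/250)
      = 2.7656 / 6.952 = 0.3978 = 39.78%

F_rel = 39.8%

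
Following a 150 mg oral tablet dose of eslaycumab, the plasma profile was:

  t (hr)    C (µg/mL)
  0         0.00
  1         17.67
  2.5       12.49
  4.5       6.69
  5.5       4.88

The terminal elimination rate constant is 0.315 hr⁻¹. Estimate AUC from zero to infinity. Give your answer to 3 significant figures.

Trapezoidal AUC_0→5.5:
  [0→1]: (0.00+17.67)/2 × 1 = 8.835
  [1→2.5]: (17.67+12.49)/2 × 1.5 = 22.62
  [2.5→4.5]: (12.49+6.69)/2 × 2 = 19.18
  [4.5→5.5]: (6.69+4.88)/2 × 1 = 5.785
  Sum = 56.42 µg/mL·hr
Extrapolated tail: C_last / k_e = 4.88 / 0.315 = 15.492
AUC_0→∞ = 56.42 + 15.492 = 71.912 µg/mL·hr

AUC = 71.9 µg/mL·hr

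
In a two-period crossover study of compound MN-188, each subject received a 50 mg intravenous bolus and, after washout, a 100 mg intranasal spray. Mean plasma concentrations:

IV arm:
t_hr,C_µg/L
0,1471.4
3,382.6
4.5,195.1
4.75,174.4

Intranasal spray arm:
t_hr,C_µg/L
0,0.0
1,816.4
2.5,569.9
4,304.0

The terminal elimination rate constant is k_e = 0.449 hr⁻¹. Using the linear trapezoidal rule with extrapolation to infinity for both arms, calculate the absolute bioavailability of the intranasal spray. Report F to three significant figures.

F = 0.381

Trapezoidal AUC_0→4.75 (IV):
  [0→3]: (1471.4+382.6)/2 × 3 = 2781.0
  [3→4.5]: (382.6+195.1)/2 × 1.5 = 433.275
  [4.5→4.75]: (195.1+174.4)/2 × 0.25 = 46.1875
  Sum = 3260.4625 µg/L·hr
IV tail: 174.4/0.449 = 388.419; AUC_iv,0→∞ = 3260.4625 + 388.419 = 3648.8815 µg/L·hr
Trapezoidal AUC_0→4 (intranasal spray):
  [0→1]: (0.0+816.4)/2 × 1 = 408.2
  [1→2.5]: (816.4+569.9)/2 × 1.5 = 1039.725
  [2.5→4]: (569.9+304.0)/2 × 1.5 = 655.425
  Sum = 2103.35 µg/L·hr
intranasal spray tail: 304.0/0.449 = 677.060; AUC_ev,0→∞ = 2103.35 + 677.060 = 2780.41 µg/L·hr
F = (AUC_ev/D_ev)/(AUC_iv/D_iv) = (2780.41/100)/(3648.8815/50) = 27.8041/72.97763 = 0.3810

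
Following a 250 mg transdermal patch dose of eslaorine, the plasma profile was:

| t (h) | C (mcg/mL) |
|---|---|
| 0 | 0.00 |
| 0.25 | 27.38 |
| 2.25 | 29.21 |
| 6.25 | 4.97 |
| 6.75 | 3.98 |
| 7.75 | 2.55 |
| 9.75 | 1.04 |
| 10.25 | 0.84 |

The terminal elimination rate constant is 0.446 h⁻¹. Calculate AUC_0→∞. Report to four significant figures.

Trapezoidal AUC_0→10.25:
  [0→0.25]: (0.00+27.38)/2 × 0.25 = 3.4225
  [0.25→2.25]: (27.38+29.21)/2 × 2 = 56.59
  [2.25→6.25]: (29.21+4.97)/2 × 4 = 68.36
  [6.25→6.75]: (4.97+3.98)/2 × 0.5 = 2.2375
  [6.75→7.75]: (3.98+2.55)/2 × 1 = 3.265
  [7.75→9.75]: (2.55+1.04)/2 × 2 = 3.59
  [9.75→10.25]: (1.04+0.84)/2 × 0.5 = 0.47
  Sum = 137.935 mcg/mL·h
Extrapolated tail: C_last / k_e = 0.84 / 0.446 = 1.883
AUC_0→∞ = 137.935 + 1.883 = 139.818 mcg/mL·h

AUC = 139.8 mcg/mL·h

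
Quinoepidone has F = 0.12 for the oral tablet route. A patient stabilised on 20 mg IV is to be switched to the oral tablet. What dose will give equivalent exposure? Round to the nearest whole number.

D_oral = 167 mg

For equal systemic exposure: F × D_ev = D_iv
D_ev = D_iv / F = 20 / 0.12 = 166.667 mg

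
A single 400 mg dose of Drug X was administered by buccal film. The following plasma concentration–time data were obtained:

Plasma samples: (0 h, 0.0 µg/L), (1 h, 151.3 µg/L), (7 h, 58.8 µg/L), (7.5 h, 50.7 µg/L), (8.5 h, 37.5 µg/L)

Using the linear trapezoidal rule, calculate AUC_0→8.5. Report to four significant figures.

AUC = 777.4 µg/L·h

Trapezoidal AUC_0→8.5:
  [0→1]: (0.0+151.3)/2 × 1 = 75.65
  [1→7]: (151.3+58.8)/2 × 6 = 630.3
  [7→7.5]: (58.8+50.7)/2 × 0.5 = 27.375
  [7.5→8.5]: (50.7+37.5)/2 × 1 = 44.1
  Sum = 777.425 µg/L·h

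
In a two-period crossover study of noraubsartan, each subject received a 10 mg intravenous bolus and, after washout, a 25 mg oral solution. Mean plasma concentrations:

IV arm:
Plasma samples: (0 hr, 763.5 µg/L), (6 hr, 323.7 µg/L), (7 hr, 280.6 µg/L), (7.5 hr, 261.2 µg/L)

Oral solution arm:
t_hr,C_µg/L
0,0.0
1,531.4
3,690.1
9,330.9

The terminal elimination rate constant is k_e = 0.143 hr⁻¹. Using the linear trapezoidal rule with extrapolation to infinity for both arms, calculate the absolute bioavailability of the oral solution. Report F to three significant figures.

F = 0.497

Trapezoidal AUC_0→7.5 (IV):
  [0→6]: (763.5+323.7)/2 × 6 = 3261.6
  [6→7]: (323.7+280.6)/2 × 1 = 302.15
  [7→7.5]: (280.6+261.2)/2 × 0.5 = 135.45
  Sum = 3699.2 µg/L·hr
IV tail: 261.2/0.143 = 1826.573; AUC_iv,0→∞ = 3699.2 + 1826.573 = 5525.773 µg/L·hr
Trapezoidal AUC_0→9 (oral solution):
  [0→1]: (0.0+531.4)/2 × 1 = 265.7
  [1→3]: (531.4+690.1)/2 × 2 = 1221.5
  [3→9]: (690.1+330.9)/2 × 6 = 3063.0
  Sum = 4550.2 µg/L·hr
oral solution tail: 330.9/0.143 = 2313.986; AUC_ev,0→∞ = 4550.2 + 2313.986 = 6864.186 µg/L·hr
F = (AUC_ev/D_ev)/(AUC_iv/D_iv) = (6864.186/25)/(5525.773/10) = 274.56744/552.5773 = 0.4969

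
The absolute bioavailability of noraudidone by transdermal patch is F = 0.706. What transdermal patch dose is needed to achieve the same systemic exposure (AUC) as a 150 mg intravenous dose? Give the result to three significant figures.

D_transdermal = 212 mg

For equal systemic exposure: F × D_ev = D_iv
D_ev = D_iv / F = 150 / 0.706 = 212.465 mg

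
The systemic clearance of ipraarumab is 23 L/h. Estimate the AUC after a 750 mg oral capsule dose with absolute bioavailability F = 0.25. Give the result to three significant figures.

AUC_0→∞ = F × Dose / CL
        = 0.25 × 750 / 23 = 8.15217 mg/L·h

AUC = 8.15 mg/L·h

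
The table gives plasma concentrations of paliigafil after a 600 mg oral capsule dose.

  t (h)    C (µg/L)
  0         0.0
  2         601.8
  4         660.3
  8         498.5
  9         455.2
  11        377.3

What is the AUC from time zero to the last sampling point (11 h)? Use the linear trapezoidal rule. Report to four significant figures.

Trapezoidal AUC_0→11:
  [0→2]: (0.0+601.8)/2 × 2 = 601.8
  [2→4]: (601.8+660.3)/2 × 2 = 1262.1
  [4→8]: (660.3+498.5)/2 × 4 = 2317.6
  [8→9]: (498.5+455.2)/2 × 1 = 476.85
  [9→11]: (455.2+377.3)/2 × 2 = 832.5
  Sum = 5490.85 µg/L·h

AUC = 5491 µg/L·h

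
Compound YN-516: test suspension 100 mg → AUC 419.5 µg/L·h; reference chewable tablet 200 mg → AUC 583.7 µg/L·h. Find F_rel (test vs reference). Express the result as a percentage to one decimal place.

F_rel = (AUC_test/D_test) / (AUC_ref/D_ref)
      = (419.5/100) / (583.7/200)
      = 4.195 / 2.9185 = 1.4374 = 143.74%

F_rel = 143.7%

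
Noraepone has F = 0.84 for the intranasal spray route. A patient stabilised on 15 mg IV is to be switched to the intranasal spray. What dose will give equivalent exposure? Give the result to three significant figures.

For equal systemic exposure: F × D_ev = D_iv
D_ev = D_iv / F = 15 / 0.84 = 17.8571 mg

D_intranasal = 17.9 mg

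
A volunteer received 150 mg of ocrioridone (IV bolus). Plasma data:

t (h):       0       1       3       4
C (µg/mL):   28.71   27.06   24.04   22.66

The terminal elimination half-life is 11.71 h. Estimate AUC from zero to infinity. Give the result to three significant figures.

AUC = 485 µg/mL·h

Trapezoidal AUC_0→4:
  [0→1]: (28.71+27.06)/2 × 1 = 27.885
  [1→3]: (27.06+24.04)/2 × 2 = 51.1
  [3→4]: (24.04+22.66)/2 × 1 = 23.35
  Sum = 102.335 µg/mL·h
k_e = ln2 / t½ = 0.693147 / 11.71 = 0.0592 h^-1
Extrapolated tail: C_last / k_e = 22.66 / 0.0592 = 382.770
AUC_0→∞ = 102.335 + 382.770 = 485.105 µg/mL·h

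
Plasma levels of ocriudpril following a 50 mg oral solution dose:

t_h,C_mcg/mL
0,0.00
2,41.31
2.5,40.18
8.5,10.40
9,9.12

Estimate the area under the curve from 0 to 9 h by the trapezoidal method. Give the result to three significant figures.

Trapezoidal AUC_0→9:
  [0→2]: (0.00+41.31)/2 × 2 = 41.31
  [2→2.5]: (41.31+40.18)/2 × 0.5 = 20.3725
  [2.5→8.5]: (40.18+10.40)/2 × 6 = 151.74
  [8.5→9]: (10.40+9.12)/2 × 0.5 = 4.88
  Sum = 218.3025 mcg/mL·h

AUC = 218 mcg/mL·h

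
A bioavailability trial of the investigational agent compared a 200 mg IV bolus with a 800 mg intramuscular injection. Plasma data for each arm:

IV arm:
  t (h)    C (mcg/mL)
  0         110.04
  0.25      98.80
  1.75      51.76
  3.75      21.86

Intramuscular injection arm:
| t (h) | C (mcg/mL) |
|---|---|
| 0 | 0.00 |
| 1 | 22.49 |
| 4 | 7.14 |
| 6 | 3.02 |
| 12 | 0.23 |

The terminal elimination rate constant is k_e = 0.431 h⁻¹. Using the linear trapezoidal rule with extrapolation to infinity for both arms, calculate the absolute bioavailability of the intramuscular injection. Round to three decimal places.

F = 0.072

Trapezoidal AUC_0→3.75 (IV):
  [0→0.25]: (110.04+98.80)/2 × 0.25 = 26.105
  [0.25→1.75]: (98.80+51.76)/2 × 1.5 = 112.92
  [1.75→3.75]: (51.76+21.86)/2 × 2 = 73.62
  Sum = 212.645 mcg/mL·h
IV tail: 21.86/0.431 = 50.719; AUC_iv,0→∞ = 212.645 + 50.719 = 263.364 mcg/mL·h
Trapezoidal AUC_0→12 (intramuscular injection):
  [0→1]: (0.00+22.49)/2 × 1 = 11.245
  [1→4]: (22.49+7.14)/2 × 3 = 44.445
  [4→6]: (7.14+3.02)/2 × 2 = 10.16
  [6→12]: (3.02+0.23)/2 × 6 = 9.75
  Sum = 75.6 mcg/mL·h
intramuscular injection tail: 0.23/0.431 = 0.534; AUC_ev,0→∞ = 75.6 + 0.534 = 76.134 mcg/mL·h
F = (AUC_ev/D_ev)/(AUC_iv/D_iv) = (76.134/800)/(263.364/200) = 0.0951675/1.31682 = 0.0723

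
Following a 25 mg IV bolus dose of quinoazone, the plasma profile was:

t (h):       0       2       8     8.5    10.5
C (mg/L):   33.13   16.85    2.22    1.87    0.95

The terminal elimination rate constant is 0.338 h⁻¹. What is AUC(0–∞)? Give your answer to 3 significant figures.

AUC = 114 mg/L·h

Trapezoidal AUC_0→10.5:
  [0→2]: (33.13+16.85)/2 × 2 = 49.98
  [2→8]: (16.85+2.22)/2 × 6 = 57.21
  [8→8.5]: (2.22+1.87)/2 × 0.5 = 1.0225
  [8.5→10.5]: (1.87+0.95)/2 × 2 = 2.82
  Sum = 111.0325 mg/L·h
Extrapolated tail: C_last / k_e = 0.95 / 0.338 = 2.811
AUC_0→∞ = 111.0325 + 2.811 = 113.8435 mg/L·h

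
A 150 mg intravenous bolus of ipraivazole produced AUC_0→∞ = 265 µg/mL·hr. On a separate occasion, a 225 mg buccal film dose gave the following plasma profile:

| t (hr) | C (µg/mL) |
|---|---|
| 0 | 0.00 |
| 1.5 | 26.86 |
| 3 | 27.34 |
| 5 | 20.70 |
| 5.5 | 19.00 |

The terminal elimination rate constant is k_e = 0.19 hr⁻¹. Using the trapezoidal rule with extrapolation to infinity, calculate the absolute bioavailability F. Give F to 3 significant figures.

Trapezoidal AUC_0→5.5 (buccal film):
  [0→1.5]: (0.00+26.86)/2 × 1.5 = 20.145
  [1.5→3]: (26.86+27.34)/2 × 1.5 = 40.65
  [3→5]: (27.34+20.70)/2 × 2 = 48.04
  [5→5.5]: (20.70+19.00)/2 × 0.5 = 9.925
  Sum = 118.76 µg/mL·hr
Tail: C_last/k_e = 19.00/0.19 = 100.000
AUC_0→∞ (buccal film) = 118.76 + 100.000 = 218.76 µg/mL·hr
F = (AUC_ev/D_ev)/(AUC_iv/D_iv) = (218.76/225)/(265/150) = 0.972267/1.76667 = 0.5503

F = 0.550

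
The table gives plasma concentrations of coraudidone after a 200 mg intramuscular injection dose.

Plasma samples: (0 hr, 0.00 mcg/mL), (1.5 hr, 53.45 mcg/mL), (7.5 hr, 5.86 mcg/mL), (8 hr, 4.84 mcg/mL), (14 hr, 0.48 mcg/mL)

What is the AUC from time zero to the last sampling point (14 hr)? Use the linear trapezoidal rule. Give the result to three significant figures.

AUC = 237 mcg/mL·hr

Trapezoidal AUC_0→14:
  [0→1.5]: (0.00+53.45)/2 × 1.5 = 40.0875
  [1.5→7.5]: (53.45+5.86)/2 × 6 = 177.93
  [7.5→8]: (5.86+4.84)/2 × 0.5 = 2.675
  [8→14]: (4.84+0.48)/2 × 6 = 15.96
  Sum = 236.6525 mcg/mL·hr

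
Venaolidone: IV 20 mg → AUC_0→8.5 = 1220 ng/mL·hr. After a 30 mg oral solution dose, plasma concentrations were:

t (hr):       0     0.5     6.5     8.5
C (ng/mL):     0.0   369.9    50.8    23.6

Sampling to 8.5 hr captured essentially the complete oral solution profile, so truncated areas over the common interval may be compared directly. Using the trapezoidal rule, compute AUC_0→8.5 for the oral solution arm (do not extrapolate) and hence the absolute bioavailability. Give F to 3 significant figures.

Trapezoidal AUC_0→8.5 (oral solution):
  [0→0.5]: (0.0+369.9)/2 × 0.5 = 92.475
  [0.5→6.5]: (369.9+50.8)/2 × 6 = 1262.1
  [6.5→8.5]: (50.8+23.6)/2 × 2 = 74.4
  Sum = 1428.975 ng/mL·hr
F = (AUC_ev/D_ev)/(AUC_iv/D_iv) = (1428.975/30)/(1220/20) = 47.6325/61 = 0.7809

F = 0.781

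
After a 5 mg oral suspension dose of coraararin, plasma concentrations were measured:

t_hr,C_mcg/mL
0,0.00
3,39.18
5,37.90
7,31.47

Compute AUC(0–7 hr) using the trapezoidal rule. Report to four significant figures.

Trapezoidal AUC_0→7:
  [0→3]: (0.00+39.18)/2 × 3 = 58.77
  [3→5]: (39.18+37.90)/2 × 2 = 77.08
  [5→7]: (37.90+31.47)/2 × 2 = 69.37
  Sum = 205.22 mcg/mL·hr

AUC = 205.2 mcg/mL·hr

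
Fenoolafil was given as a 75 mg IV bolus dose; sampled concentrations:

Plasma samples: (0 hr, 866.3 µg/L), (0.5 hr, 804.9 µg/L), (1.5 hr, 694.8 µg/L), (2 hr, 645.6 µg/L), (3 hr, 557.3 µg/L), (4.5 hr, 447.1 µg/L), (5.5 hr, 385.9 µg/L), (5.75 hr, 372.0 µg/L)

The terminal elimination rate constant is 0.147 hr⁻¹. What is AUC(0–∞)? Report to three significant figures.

AUC = 5900 µg/L·hr

Trapezoidal AUC_0→5.75:
  [0→0.5]: (866.3+804.9)/2 × 0.5 = 417.8
  [0.5→1.5]: (804.9+694.8)/2 × 1 = 749.85
  [1.5→2]: (694.8+645.6)/2 × 0.5 = 335.1
  [2→3]: (645.6+557.3)/2 × 1 = 601.45
  [3→4.5]: (557.3+447.1)/2 × 1.5 = 753.3
  [4.5→5.5]: (447.1+385.9)/2 × 1 = 416.5
  [5.5→5.75]: (385.9+372.0)/2 × 0.25 = 94.7375
  Sum = 3368.7375 µg/L·hr
Extrapolated tail: C_last / k_e = 372.0 / 0.147 = 2530.612
AUC_0→∞ = 3368.7375 + 2530.612 = 5899.3495 µg/L·hr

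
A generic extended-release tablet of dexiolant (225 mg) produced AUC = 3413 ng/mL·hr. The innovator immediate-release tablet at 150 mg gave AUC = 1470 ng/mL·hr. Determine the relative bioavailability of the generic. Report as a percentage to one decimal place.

F_rel = 154.8%

F_rel = (AUC_test/D_test) / (AUC_ref/D_ref)
      = (3413/225) / (1470/150)
      = 15.1689 / 9.8 = 1.5478 = 154.78%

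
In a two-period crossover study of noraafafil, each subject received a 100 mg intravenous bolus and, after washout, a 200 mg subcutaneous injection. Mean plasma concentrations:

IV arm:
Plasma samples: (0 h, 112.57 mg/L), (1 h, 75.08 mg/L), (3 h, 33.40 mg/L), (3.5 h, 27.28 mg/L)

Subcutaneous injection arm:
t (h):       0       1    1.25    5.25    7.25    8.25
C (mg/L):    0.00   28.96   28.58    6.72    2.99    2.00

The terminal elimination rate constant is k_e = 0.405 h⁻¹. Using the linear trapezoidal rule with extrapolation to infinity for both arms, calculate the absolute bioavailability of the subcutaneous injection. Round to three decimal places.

Trapezoidal AUC_0→3.5 (IV):
  [0→1]: (112.57+75.08)/2 × 1 = 93.825
  [1→3]: (75.08+33.40)/2 × 2 = 108.48
  [3→3.5]: (33.40+27.28)/2 × 0.5 = 15.17
  Sum = 217.475 mg/L·h
IV tail: 27.28/0.405 = 67.358; AUC_iv,0→∞ = 217.475 + 67.358 = 284.833 mg/L·h
Trapezoidal AUC_0→8.25 (subcutaneous injection):
  [0→1]: (0.00+28.96)/2 × 1 = 14.48
  [1→1.25]: (28.96+28.58)/2 × 0.25 = 7.1925
  [1.25→5.25]: (28.58+6.72)/2 × 4 = 70.6
  [5.25→7.25]: (6.72+2.99)/2 × 2 = 9.71
  [7.25→8.25]: (2.99+2.00)/2 × 1 = 2.495
  Sum = 104.4775 mg/L·h
subcutaneous injection tail: 2.00/0.405 = 4.938; AUC_ev,0→∞ = 104.4775 + 4.938 = 109.4155 mg/L·h
F = (AUC_ev/D_ev)/(AUC_iv/D_iv) = (109.4155/200)/(284.833/100) = 0.5470775/2.84833 = 0.1921

F = 0.192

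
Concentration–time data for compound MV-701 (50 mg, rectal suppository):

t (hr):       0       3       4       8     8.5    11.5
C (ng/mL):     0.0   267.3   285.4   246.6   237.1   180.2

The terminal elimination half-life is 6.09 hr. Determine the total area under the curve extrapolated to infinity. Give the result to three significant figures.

AUC = 4070 ng/mL·hr

Trapezoidal AUC_0→11.5:
  [0→3]: (0.0+267.3)/2 × 3 = 400.95
  [3→4]: (267.3+285.4)/2 × 1 = 276.35
  [4→8]: (285.4+246.6)/2 × 4 = 1064.0
  [8→8.5]: (246.6+237.1)/2 × 0.5 = 120.925
  [8.5→11.5]: (237.1+180.2)/2 × 3 = 625.95
  Sum = 2488.175 ng/mL·hr
k_e = ln2 / t½ = 0.693147 / 6.09 = 0.1138 hr^-1
Extrapolated tail: C_last / k_e = 180.2 / 0.1138 = 1583.480
AUC_0→∞ = 2488.175 + 1583.480 = 4071.655 ng/mL·hr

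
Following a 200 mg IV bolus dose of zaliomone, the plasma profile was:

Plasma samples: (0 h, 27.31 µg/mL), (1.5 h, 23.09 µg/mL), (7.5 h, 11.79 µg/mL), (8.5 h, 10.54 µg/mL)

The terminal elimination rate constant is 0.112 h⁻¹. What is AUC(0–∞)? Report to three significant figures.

Trapezoidal AUC_0→8.5:
  [0→1.5]: (27.31+23.09)/2 × 1.5 = 37.8
  [1.5→7.5]: (23.09+11.79)/2 × 6 = 104.64
  [7.5→8.5]: (11.79+10.54)/2 × 1 = 11.165
  Sum = 153.605 µg/mL·h
Extrapolated tail: C_last / k_e = 10.54 / 0.112 = 94.107
AUC_0→∞ = 153.605 + 94.107 = 247.712 µg/mL·h

AUC = 248 µg/mL·h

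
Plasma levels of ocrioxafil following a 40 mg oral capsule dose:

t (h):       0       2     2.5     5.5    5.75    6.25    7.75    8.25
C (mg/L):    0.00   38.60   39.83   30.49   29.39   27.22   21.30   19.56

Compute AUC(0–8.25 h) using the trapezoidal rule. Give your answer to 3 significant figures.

Trapezoidal AUC_0→8.25:
  [0→2]: (0.00+38.60)/2 × 2 = 38.6
  [2→2.5]: (38.60+39.83)/2 × 0.5 = 19.6075
  [2.5→5.5]: (39.83+30.49)/2 × 3 = 105.48
  [5.5→5.75]: (30.49+29.39)/2 × 0.25 = 7.485
  [5.75→6.25]: (29.39+27.22)/2 × 0.5 = 14.1525
  [6.25→7.75]: (27.22+21.30)/2 × 1.5 = 36.39
  [7.75→8.25]: (21.30+19.56)/2 × 0.5 = 10.215
  Sum = 231.93 mg/L·h

AUC = 232 mg/L·h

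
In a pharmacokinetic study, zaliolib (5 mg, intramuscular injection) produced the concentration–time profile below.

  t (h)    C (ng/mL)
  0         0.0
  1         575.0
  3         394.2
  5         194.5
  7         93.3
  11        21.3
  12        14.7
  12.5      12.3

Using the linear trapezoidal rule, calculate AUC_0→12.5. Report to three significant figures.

AUC = 2390 ng/mL·h

Trapezoidal AUC_0→12.5:
  [0→1]: (0.0+575.0)/2 × 1 = 287.5
  [1→3]: (575.0+394.2)/2 × 2 = 969.2
  [3→5]: (394.2+194.5)/2 × 2 = 588.7
  [5→7]: (194.5+93.3)/2 × 2 = 287.8
  [7→11]: (93.3+21.3)/2 × 4 = 229.2
  [11→12]: (21.3+14.7)/2 × 1 = 18.0
  [12→12.5]: (14.7+12.3)/2 × 0.5 = 6.75
  Sum = 2387.15 ng/mL·h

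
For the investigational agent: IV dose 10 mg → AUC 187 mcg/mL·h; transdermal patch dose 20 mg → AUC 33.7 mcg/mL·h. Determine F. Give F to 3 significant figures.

F = 0.0901

F = (AUC_ev / D_ev) / (AUC_iv / D_iv)
  = (33.7/20) / (187/10)
  = 1.685 / 18.7 = 0.0901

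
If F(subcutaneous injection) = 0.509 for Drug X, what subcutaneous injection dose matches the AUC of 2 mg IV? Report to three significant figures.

D_subcutaneous = 3.93 mg

For equal systemic exposure: F × D_ev = D_iv
D_ev = D_iv / F = 2 / 0.509 = 3.92927 mg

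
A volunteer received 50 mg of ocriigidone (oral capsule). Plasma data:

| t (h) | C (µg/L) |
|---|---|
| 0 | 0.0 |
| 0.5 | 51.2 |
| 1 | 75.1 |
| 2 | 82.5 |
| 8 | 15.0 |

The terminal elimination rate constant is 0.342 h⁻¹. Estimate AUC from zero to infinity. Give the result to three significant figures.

AUC = 460 µg/L·h

Trapezoidal AUC_0→8:
  [0→0.5]: (0.0+51.2)/2 × 0.5 = 12.8
  [0.5→1]: (51.2+75.1)/2 × 0.5 = 31.575
  [1→2]: (75.1+82.5)/2 × 1 = 78.8
  [2→8]: (82.5+15.0)/2 × 6 = 292.5
  Sum = 415.675 µg/L·h
Extrapolated tail: C_last / k_e = 15.0 / 0.342 = 43.860
AUC_0→∞ = 415.675 + 43.860 = 459.535 µg/L·h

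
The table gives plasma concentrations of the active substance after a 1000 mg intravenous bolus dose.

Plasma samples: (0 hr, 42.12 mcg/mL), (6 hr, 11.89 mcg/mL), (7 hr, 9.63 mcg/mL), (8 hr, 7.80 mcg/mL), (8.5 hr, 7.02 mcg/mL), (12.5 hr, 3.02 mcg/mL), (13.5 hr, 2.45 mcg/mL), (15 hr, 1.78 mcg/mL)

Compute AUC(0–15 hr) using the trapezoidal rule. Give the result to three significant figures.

AUC = 211 mcg/mL·hr

Trapezoidal AUC_0→15:
  [0→6]: (42.12+11.89)/2 × 6 = 162.03
  [6→7]: (11.89+9.63)/2 × 1 = 10.76
  [7→8]: (9.63+7.80)/2 × 1 = 8.715
  [8→8.5]: (7.80+7.02)/2 × 0.5 = 3.705
  [8.5→12.5]: (7.02+3.02)/2 × 4 = 20.08
  [12.5→13.5]: (3.02+2.45)/2 × 1 = 2.735
  [13.5→15]: (2.45+1.78)/2 × 1.5 = 3.1725
  Sum = 211.1975 mcg/mL·hr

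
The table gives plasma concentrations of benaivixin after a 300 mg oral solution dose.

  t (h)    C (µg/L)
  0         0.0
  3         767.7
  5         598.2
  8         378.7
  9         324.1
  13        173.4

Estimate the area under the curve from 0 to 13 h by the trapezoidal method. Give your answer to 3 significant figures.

Trapezoidal AUC_0→13:
  [0→3]: (0.0+767.7)/2 × 3 = 1151.55
  [3→5]: (767.7+598.2)/2 × 2 = 1365.9
  [5→8]: (598.2+378.7)/2 × 3 = 1465.35
  [8→9]: (378.7+324.1)/2 × 1 = 351.4
  [9→13]: (324.1+173.4)/2 × 4 = 995.0
  Sum = 5329.2 µg/L·h

AUC = 5330 µg/L·h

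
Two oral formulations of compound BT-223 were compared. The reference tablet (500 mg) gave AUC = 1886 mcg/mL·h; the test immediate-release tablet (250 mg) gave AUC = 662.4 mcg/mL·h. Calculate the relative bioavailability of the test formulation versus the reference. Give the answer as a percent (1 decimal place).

F_rel = (AUC_test/D_test) / (AUC_ref/D_ref)
      = (662.4/250) / (1886/500)
      = 2.6496 / 3.772 = 0.7024 = 70.24%

F_rel = 70.2%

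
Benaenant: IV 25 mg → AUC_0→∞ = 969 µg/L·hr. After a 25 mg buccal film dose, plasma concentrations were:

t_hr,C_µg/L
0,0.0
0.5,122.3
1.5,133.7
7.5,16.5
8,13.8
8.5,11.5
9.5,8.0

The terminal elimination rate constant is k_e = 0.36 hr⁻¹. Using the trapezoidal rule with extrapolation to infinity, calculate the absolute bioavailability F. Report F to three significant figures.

Trapezoidal AUC_0→9.5 (buccal film):
  [0→0.5]: (0.0+122.3)/2 × 0.5 = 30.575
  [0.5→1.5]: (122.3+133.7)/2 × 1 = 128.0
  [1.5→7.5]: (133.7+16.5)/2 × 6 = 450.6
  [7.5→8]: (16.5+13.8)/2 × 0.5 = 7.575
  [8→8.5]: (13.8+11.5)/2 × 0.5 = 6.325
  [8.5→9.5]: (11.5+8.0)/2 × 1 = 9.75
  Sum = 632.825 µg/L·hr
Tail: C_last/k_e = 8.0/0.36 = 22.222
AUC_0→∞ (buccal film) = 632.825 + 22.222 = 655.047 µg/L·hr
F = (AUC_ev/D_ev)/(AUC_iv/D_iv) = (655.047/25)/(969/25) = 26.20188/38.76 = 0.6760

F = 0.676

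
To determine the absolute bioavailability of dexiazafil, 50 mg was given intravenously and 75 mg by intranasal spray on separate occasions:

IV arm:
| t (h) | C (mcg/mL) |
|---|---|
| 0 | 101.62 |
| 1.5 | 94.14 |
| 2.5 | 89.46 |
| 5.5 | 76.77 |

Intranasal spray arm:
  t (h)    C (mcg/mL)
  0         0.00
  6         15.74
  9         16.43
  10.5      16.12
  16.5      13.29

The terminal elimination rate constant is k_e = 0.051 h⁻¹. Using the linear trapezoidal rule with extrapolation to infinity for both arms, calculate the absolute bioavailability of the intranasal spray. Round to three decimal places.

F = 0.157

Trapezoidal AUC_0→5.5 (IV):
  [0→1.5]: (101.62+94.14)/2 × 1.5 = 146.82
  [1.5→2.5]: (94.14+89.46)/2 × 1 = 91.8
  [2.5→5.5]: (89.46+76.77)/2 × 3 = 249.345
  Sum = 487.965 mcg/mL·h
IV tail: 76.77/0.051 = 1505.294; AUC_iv,0→∞ = 487.965 + 1505.294 = 1993.259 mcg/mL·h
Trapezoidal AUC_0→16.5 (intranasal spray):
  [0→6]: (0.00+15.74)/2 × 6 = 47.22
  [6→9]: (15.74+16.43)/2 × 3 = 48.255
  [9→10.5]: (16.43+16.12)/2 × 1.5 = 24.4125
  [10.5→16.5]: (16.12+13.29)/2 × 6 = 88.23
  Sum = 208.1175 mcg/mL·h
intranasal spray tail: 13.29/0.051 = 260.588; AUC_ev,0→∞ = 208.1175 + 260.588 = 468.7055 mcg/mL·h
F = (AUC_ev/D_ev)/(AUC_iv/D_iv) = (468.7055/75)/(1993.259/50) = 6.24941/39.86518 = 0.1568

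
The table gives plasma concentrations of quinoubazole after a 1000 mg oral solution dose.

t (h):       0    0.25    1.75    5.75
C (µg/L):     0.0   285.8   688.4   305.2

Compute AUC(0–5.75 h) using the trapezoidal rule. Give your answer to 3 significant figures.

AUC = 2750 µg/L·h

Trapezoidal AUC_0→5.75:
  [0→0.25]: (0.0+285.8)/2 × 0.25 = 35.725
  [0.25→1.75]: (285.8+688.4)/2 × 1.5 = 730.65
  [1.75→5.75]: (688.4+305.2)/2 × 4 = 1987.2
  Sum = 2753.575 µg/L·h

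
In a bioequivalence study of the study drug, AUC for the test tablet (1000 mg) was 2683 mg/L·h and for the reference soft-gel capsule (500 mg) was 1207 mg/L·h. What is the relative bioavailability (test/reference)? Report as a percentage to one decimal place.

F_rel = 111.1%

F_rel = (AUC_test/D_test) / (AUC_ref/D_ref)
      = (2683/1000) / (1207/500)
      = 2.683 / 2.414 = 1.1114 = 111.14%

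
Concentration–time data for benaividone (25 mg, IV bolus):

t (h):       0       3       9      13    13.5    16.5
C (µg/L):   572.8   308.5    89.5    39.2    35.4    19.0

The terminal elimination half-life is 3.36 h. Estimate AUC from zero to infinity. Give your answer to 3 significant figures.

Trapezoidal AUC_0→16.5:
  [0→3]: (572.8+308.5)/2 × 3 = 1321.95
  [3→9]: (308.5+89.5)/2 × 6 = 1194.0
  [9→13]: (89.5+39.2)/2 × 4 = 257.4
  [13→13.5]: (39.2+35.4)/2 × 0.5 = 18.65
  [13.5→16.5]: (35.4+19.0)/2 × 3 = 81.6
  Sum = 2873.6 µg/L·h
k_e = ln2 / t½ = 0.693147 / 3.36 = 0.2063 h^-1
Extrapolated tail: C_last / k_e = 19.0 / 0.2063 = 92.099
AUC_0→∞ = 2873.6 + 92.099 = 2965.699 µg/L·h

AUC = 2970 µg/L·h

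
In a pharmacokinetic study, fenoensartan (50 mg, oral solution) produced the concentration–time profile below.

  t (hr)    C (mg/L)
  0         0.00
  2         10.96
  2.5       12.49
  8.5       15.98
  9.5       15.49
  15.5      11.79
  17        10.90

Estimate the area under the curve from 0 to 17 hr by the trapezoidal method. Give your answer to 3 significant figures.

Trapezoidal AUC_0→17:
  [0→2]: (0.00+10.96)/2 × 2 = 10.96
  [2→2.5]: (10.96+12.49)/2 × 0.5 = 5.8625
  [2.5→8.5]: (12.49+15.98)/2 × 6 = 85.41
  [8.5→9.5]: (15.98+15.49)/2 × 1 = 15.735
  [9.5→15.5]: (15.49+11.79)/2 × 6 = 81.84
  [15.5→17]: (11.79+10.90)/2 × 1.5 = 17.0175
  Sum = 216.825 mg/L·hr

AUC = 217 mg/L·hr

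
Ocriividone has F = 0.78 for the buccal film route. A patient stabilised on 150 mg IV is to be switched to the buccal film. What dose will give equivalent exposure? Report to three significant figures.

For equal systemic exposure: F × D_ev = D_iv
D_ev = D_iv / F = 150 / 0.78 = 192.308 mg

D_buccal = 192 mg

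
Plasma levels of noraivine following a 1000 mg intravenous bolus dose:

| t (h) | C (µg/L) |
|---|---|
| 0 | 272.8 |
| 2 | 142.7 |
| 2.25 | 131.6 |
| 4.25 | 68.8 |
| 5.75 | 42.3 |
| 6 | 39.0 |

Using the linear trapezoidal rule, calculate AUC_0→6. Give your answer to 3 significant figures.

AUC = 744 µg/L·h

Trapezoidal AUC_0→6:
  [0→2]: (272.8+142.7)/2 × 2 = 415.5
  [2→2.25]: (142.7+131.6)/2 × 0.25 = 34.2875
  [2.25→4.25]: (131.6+68.8)/2 × 2 = 200.4
  [4.25→5.75]: (68.8+42.3)/2 × 1.5 = 83.325
  [5.75→6]: (42.3+39.0)/2 × 0.25 = 10.1625
  Sum = 743.675 µg/L·h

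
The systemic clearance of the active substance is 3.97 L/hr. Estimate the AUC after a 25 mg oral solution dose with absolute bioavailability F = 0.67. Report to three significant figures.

AUC = 4.22 mg/L·hr

AUC_0→∞ = F × Dose / CL
        = 0.67 × 25 / 3.97 = 4.21914 mg/L·hr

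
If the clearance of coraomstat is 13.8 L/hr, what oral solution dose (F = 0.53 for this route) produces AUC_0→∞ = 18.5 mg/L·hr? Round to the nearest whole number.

Dose = CL × AUC_0→∞ / F
     = 13.8 × 18.5 / 0.53 = 481.698 mg

Dose = 482 mg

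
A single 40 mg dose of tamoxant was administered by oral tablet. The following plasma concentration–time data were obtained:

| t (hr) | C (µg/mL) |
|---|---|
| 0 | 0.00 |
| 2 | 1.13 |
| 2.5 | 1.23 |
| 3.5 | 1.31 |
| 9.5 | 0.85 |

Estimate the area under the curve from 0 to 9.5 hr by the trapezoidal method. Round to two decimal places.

AUC = 9.47 µg/mL·hr

Trapezoidal AUC_0→9.5:
  [0→2]: (0.00+1.13)/2 × 2 = 1.13
  [2→2.5]: (1.13+1.23)/2 × 0.5 = 0.59
  [2.5→3.5]: (1.23+1.31)/2 × 1 = 1.27
  [3.5→9.5]: (1.31+0.85)/2 × 6 = 6.48
  Sum = 9.47 µg/mL·hr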